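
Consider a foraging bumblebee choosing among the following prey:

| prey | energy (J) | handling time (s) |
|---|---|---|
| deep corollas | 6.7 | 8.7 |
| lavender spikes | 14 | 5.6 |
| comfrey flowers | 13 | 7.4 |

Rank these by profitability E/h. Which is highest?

lavender spikes

In descending order of E/h:
lavender spikes: 14/5.6 = 2.5 J/s
comfrey flowers: 13/7.4 = 1.76 J/s
deep corollas: 6.7/8.7 = 0.77 J/s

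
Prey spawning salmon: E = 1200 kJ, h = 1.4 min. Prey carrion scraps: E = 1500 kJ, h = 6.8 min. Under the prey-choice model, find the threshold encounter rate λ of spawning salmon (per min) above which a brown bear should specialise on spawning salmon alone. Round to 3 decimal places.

0.248 per min

At the threshold, the rate on spawning salmon alone equals the profitability of carrion scraps: λ·1200/(1 + λ·1.4) = 1500/6.8 = 220.6.
Rearranging, λ(1200 − 220.6×1.4) = 220.6, so λ = 220.6/891.2 = 0.2475 per min.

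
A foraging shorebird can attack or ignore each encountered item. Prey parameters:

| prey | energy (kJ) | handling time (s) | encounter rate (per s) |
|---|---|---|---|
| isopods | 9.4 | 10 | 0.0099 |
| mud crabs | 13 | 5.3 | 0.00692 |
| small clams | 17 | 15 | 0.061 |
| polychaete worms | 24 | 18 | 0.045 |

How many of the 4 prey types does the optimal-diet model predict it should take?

4

E/h in descending order: mud crabs 2.45, polychaete worms 1.33, small clams 1.13, isopods 0.94 kJ/s. The optimal diet is the largest prefix of this list for which every included type satisfies E_i/h_i > R on the types above it.
Rate on top 1: 0.08678. polychaete worms: 1.33 > 0.08678 → include.
Rate on top 2: 0.6335. small clams: 1.13 > 0.6335 → include.
Rate on top 3: 0.7991. isopods: 0.94 > 0.7991 → include.
Optimal diet: mud crabs, polychaete worms, small clams, isopods — 4 of 4 types.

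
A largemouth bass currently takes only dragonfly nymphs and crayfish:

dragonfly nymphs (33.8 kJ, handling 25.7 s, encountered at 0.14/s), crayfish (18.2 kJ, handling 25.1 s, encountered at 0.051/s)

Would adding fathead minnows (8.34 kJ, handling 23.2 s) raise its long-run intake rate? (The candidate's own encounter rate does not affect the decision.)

Current rate: (0.14×33.8 + 0.051×18.2)/(1 + 0.14×25.7 + 0.051×25.1) = 0.9629 kJ/s.
fathead minnows: E/h = 8.34/23.2 = 0.3595 kJ/s.
0.3595 < 0.9629, so adding fathead minnows would lower the average — exclude it.

No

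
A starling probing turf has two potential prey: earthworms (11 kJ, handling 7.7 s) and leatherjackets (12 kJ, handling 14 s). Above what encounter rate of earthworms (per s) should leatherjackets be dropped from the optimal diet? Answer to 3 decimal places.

0.195 per s

Drop leatherjackets once their profitability E₂/h₂ falls below the rate achievable on earthworms alone: E₂/h₂ = λE₁/(1 + λh₁).
Solve for λ: λE₁h₂ = E₂(1 + λh₁) → λ(E₁h₂ − E₂h₁) = E₂ → λ = E₂/(E₁h₂ − E₂h₁).
λ = 12/(11×14 − 12×7.7) = 12/61.6 = 0.1948 per s.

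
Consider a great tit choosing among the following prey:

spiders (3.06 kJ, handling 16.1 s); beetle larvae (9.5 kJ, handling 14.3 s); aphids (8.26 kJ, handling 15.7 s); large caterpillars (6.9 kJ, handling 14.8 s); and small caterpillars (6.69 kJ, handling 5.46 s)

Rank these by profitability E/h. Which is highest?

small caterpillars

Profitability E/h (kJ/s): spiders = 3.06/16.1 = 0.19, beetle larvae = 9.5/14.3 = 0.664, aphids = 8.26/15.7 = 0.526, large caterpillars = 6.9/14.8 = 0.466, small caterpillars = 6.69/5.46 = 1.23.
Ranked: small caterpillars > beetle larvae > aphids > large caterpillars > spiders.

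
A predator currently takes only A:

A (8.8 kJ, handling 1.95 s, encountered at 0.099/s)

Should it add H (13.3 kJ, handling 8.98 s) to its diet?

Yes

Intake rate on the current diet: R = (0.099×8.8) / (1 + 0.099×1.95) = 0.8712/1.193 = 0.7302 kJ/s.
H: E/h = 13.3/8.98 = 1.481 kJ/s.
1.481 > 0.7302, so adding H raises the average — include it.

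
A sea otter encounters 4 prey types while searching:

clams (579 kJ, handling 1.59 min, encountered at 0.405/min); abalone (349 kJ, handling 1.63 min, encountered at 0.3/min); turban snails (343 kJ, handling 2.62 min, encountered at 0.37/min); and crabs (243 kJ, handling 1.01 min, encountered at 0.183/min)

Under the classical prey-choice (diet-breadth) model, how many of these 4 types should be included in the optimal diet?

3

E/h in descending order: clams 364, crabs 241, abalone 214, turban snails 131 kJ/min. The optimal diet is the largest prefix of this list for which every included type satisfies E_i/h_i > R on the types above it.
Rate on top 1: 142.6. crabs: 241 > 142.6 → include.
Rate on top 2: 152.5. abalone: 214 > 152.5 → include.
Rate on top 3: 165.5. turban snails: 131 < 165.5 → exclude; stop.
Optimal diet: clams, crabs, abalone — 3 of 4 types.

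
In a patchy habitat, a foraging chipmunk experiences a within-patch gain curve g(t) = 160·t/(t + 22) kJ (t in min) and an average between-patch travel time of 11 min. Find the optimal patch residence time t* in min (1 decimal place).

15.6 min

Maximise g(t)/(T+t): set derivative to zero → g'(t)(T+t) = g(t).
g'(t) = 160·22/(t + 22)². Setting 160·22/(t+22)² = 160t/[(t+22)(11+t)] gives 22(11+t) = t(t+22), so t² = 22×11 = 242.
t* = √242 = 15.56 min.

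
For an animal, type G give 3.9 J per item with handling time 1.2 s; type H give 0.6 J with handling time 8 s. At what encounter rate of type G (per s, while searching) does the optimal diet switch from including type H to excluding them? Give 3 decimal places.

Drop type H once their profitability E₂/h₂ falls below the rate achievable on type G alone: E₂/h₂ = λE₁/(1 + λh₁).
Solve for λ: λE₁h₂ = E₂(1 + λh₁) → λ(E₁h₂ − E₂h₁) = E₂ → λ = E₂/(E₁h₂ − E₂h₁).
λ = 0.6/(3.9×8 − 0.6×1.2) = 0.6/30.48 = 0.01969 per s.

0.020 per s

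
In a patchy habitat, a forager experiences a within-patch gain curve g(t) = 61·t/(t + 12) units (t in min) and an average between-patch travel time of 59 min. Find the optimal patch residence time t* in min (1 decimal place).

26.6 min

Maximise g(t)/(T+t): set derivative to zero → g'(t)(T+t) = g(t).
g'(t) = 61·12/(t + 12)². Setting 61·12/(t+12)² = 61t/[(t+12)(59+t)] gives 12(59+t) = t(t+12), so t² = 12×59 = 708.
t* = √708 = 26.61 min.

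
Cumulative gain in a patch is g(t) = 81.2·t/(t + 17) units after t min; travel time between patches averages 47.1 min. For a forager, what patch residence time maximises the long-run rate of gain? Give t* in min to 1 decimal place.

28.3 min

Maximise g(t)/(T+t): set derivative to zero → g'(t)(T+t) = g(t).
g'(t) = 81.2·17/(t + 17)². Setting 81.2·17/(t+17)² = 81.2t/[(t+17)(47.1+t)] gives 17(47.1+t) = t(t+17), so t² = 17×47.1 = 800.7.
t* = √800.7 = 28.3 min.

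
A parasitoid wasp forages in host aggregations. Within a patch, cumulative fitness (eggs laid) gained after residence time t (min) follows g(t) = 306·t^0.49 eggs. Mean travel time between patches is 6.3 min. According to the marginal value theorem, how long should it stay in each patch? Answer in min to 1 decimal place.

6.1 min

Maximise g(t)/(T+t): set derivative to zero → g'(t)(T+t) = g(t).
g'(t) = 0.49·306·t^-0.51. Setting 0.49·306·t^-0.51 = 306·t^0.49/(6.3+t) gives 0.49(6.3+t) = t, so 0.51·t = 0.49×6.3.
t* = 0.49×6.3/0.51 = 6.053 min.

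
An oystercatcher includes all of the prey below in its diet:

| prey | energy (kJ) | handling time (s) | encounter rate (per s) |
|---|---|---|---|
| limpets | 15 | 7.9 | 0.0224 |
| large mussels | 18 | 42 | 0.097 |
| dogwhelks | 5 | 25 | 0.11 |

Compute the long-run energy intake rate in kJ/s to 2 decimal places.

Energy encountered per unit search time: 0.0224×15 + 0.097×18 + 0.11×5 = 2.632 kJ/s.
Handling time per unit search time: 0.0224×7.9 + 0.097×42 + 0.11×25 = 7.001.
Rate = 2.632/(1 + 7.001) = 0.329 kJ/s.

0.33 kJ/s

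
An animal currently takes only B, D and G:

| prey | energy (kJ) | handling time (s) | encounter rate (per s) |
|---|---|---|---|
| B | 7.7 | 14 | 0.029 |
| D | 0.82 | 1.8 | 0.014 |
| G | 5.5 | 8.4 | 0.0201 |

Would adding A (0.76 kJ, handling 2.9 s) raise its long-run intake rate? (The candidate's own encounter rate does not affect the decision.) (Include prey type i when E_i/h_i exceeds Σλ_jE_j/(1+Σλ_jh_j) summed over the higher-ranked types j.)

Yes

On B, D and G alone, R = ΣλE/(1+Σλh) = 0.3453/1.6 = 0.2158 kJ/s.
A: E/h = 0.76/2.9 = 0.2621 kJ/s.
0.2621 > 0.2158, so adding A raises the average — include it.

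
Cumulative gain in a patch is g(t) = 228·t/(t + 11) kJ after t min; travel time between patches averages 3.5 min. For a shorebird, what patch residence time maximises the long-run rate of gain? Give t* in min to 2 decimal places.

6.20 min

By the marginal value theorem, leave when the instantaneous gain rate g'(t) equals the habitat-wide average g(t)/(T + t).
g'(t) = 228·11/(t + 11)². Setting 228·11/(t+11)² = 228t/[(t+11)(3.5+t)] gives 11(3.5+t) = t(t+11), so t² = 11×3.5 = 38.5.
t* = √38.5 = 6.205 min.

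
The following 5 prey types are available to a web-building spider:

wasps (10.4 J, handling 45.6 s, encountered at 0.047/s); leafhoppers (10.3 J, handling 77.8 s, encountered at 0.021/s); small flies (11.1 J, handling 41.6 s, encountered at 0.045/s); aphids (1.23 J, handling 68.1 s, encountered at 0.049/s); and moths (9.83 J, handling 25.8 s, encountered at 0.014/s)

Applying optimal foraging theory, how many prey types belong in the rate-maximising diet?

3

Profitabilities (E/h, J/s): moths 0.381, small flies 0.267, wasps 0.228, leafhoppers 0.132, aphids 0.0181. Add prey in this order while the next type's profitability exceeds the intake rate on those already taken.
Rate on top 1: 0.1011. small flies: 0.267 > 0.1011 → include.
Rate on top 2: 0.1971. wasps: 0.228 > 0.1971 → include.
Rate on top 3: 0.2094. leafhoppers: 0.132 < 0.2094 → exclude; stop.
Optimal diet: moths, small flies, wasps — 3 of 5 types.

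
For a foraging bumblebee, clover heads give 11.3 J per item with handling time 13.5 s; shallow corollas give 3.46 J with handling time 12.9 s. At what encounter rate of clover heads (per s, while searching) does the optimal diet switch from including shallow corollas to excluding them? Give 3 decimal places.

Drop shallow corollas once their profitability E₂/h₂ falls below the rate achievable on clover heads alone: E₂/h₂ = λE₁/(1 + λh₁).
Solve for λ: λE₁h₂ = E₂(1 + λh₁) → λ(E₁h₂ − E₂h₁) = E₂ → λ = E₂/(E₁h₂ − E₂h₁).
λ = 3.46/(11.3×12.9 − 3.46×13.5) = 3.46/99.06 = 0.03493 per s.

0.035 per s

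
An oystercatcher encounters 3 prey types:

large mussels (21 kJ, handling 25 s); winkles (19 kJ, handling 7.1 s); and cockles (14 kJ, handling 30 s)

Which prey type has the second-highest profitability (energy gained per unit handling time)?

large mussels

Profitability E/h (kJ/s): large mussels = 21/25 = 0.84, winkles = 19/7.1 = 2.68, cockles = 14/30 = 0.467.
Ranked: winkles > large mussels > cockles.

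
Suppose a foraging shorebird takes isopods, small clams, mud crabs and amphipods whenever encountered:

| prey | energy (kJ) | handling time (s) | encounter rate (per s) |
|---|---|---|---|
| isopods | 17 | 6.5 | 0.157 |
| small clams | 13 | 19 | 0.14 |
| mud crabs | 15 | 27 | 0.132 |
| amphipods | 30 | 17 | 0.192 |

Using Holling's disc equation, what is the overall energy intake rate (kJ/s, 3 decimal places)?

Energy encountered per unit search time: 0.157×17 + 0.14×13 + 0.132×15 + 0.192×30 = 12.23 kJ/s.
Handling time per unit search time: 0.157×6.5 + 0.14×19 + 0.132×27 + 0.192×17 = 10.51.
Rate = 12.23/(1 + 10.51) = 1.063 kJ/s.

1.063 kJ/s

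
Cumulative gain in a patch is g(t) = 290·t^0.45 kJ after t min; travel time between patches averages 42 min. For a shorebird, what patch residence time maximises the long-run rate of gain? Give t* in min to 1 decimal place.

34.4 min

Optimal t* satisfies g'(t*) = g(t*)/(T + t*).
g'(t) = 0.45·290·t^-0.55. Setting 0.45·290·t^-0.55 = 290·t^0.45/(42+t) gives 0.45(42+t) = t, so 0.55·t = 0.45×42.
t* = 0.45×42/0.55 = 34.36 min.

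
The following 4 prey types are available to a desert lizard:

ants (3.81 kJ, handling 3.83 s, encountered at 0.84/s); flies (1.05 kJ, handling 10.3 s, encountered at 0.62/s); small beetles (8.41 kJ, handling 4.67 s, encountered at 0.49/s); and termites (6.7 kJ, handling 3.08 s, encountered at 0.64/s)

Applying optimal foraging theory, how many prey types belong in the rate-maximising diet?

Rank by E/h (kJ/s): termites 2.18, small beetles 1.8, ants 0.995, flies 0.102. Include each in turn until the next type's E/h falls below the running intake rate.
Rate on top 1: 1.443. small beetles: 1.8 > 1.443 → include.
Rate on top 2: 1.599. ants: 0.995 < 1.599 → exclude; stop.
Optimal diet: termites, small beetles — 2 of 4 types.

2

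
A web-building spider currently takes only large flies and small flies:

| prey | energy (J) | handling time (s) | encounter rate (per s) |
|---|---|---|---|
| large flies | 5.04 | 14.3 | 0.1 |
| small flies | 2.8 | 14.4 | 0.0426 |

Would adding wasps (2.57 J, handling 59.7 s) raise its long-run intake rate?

No

Intake rate on the current diet: R = (0.1×5.04 + 0.0426×2.8) / (1 + 0.1×14.3 + 0.0426×14.4) = 0.6233/3.043 = 0.2048 J/s.
Profitability of wasps: 2.57/59.7 = 0.04305 J/s.
Since 0.04305 < R, time spent handling wasps is better spent searching.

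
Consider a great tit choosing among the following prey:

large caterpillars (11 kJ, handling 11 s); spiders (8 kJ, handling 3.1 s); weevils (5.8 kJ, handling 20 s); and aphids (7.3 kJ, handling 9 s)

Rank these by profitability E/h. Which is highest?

spiders

In descending order of E/h:
spiders: 8/3.1 = 2.58 kJ/s
large caterpillars: 11/11 = 1 kJ/s
aphids: 7.3/9 = 0.811 kJ/s
weevils: 5.8/20 = 0.29 kJ/s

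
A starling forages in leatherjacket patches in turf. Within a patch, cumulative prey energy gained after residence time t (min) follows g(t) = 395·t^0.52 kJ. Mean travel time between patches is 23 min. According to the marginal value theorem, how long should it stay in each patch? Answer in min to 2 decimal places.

24.92 min

By the marginal value theorem, leave when the instantaneous gain rate g'(t) equals the habitat-wide average g(t)/(T + t).
g'(t) = 0.52·395·t^-0.48. Setting 0.52·395·t^-0.48 = 395·t^0.52/(23+t) gives 0.52(23+t) = t, so 0.48·t = 0.52×23.
t* = 0.52×23/0.48 = 24.92 min.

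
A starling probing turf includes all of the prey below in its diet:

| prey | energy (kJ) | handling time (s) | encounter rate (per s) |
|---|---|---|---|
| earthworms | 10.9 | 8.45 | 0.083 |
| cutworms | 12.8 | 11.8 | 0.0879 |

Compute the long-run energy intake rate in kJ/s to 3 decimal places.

0.741 kJ/s

Energy encountered per unit search time: 0.083×10.9 + 0.0879×12.8 = 2.03 kJ/s.
Handling time per unit search time: 0.083×8.45 + 0.0879×11.8 = 1.739.
Rate = 2.03/(1 + 1.739) = 0.7412 kJ/s.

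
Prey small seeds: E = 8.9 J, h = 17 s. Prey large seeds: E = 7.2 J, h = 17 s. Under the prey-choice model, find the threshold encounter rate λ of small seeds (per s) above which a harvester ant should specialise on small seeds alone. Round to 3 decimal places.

Drop large seeds once their profitability E₂/h₂ falls below the rate achievable on small seeds alone: E₂/h₂ = λE₁/(1 + λh₁).
Solve for λ: λE₁h₂ = E₂(1 + λh₁) → λ(E₁h₂ − E₂h₁) = E₂ → λ = E₂/(E₁h₂ − E₂h₁).
λ = 7.2/(8.9×17 − 7.2×17) = 7.2/28.9 = 0.2491 per s.

0.249 per s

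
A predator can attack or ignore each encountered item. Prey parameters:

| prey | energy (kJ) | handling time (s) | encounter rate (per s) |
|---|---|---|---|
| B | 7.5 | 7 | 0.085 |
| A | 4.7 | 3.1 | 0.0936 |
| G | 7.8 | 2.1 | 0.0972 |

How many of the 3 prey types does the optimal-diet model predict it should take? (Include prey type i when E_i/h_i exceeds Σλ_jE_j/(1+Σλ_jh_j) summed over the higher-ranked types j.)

Profitabilities (E/h, kJ/s): G 3.71, A 1.52, B 1.07. Add prey in this order while the next type's profitability exceeds the intake rate on those already taken.
Rate on top 1: 0.6296. A: 1.52 > 0.6296 → include.
Rate on top 2: 0.8018. B: 1.07 > 0.8018 → include.
Optimal diet: G, A, B — 3 of 3 types.

3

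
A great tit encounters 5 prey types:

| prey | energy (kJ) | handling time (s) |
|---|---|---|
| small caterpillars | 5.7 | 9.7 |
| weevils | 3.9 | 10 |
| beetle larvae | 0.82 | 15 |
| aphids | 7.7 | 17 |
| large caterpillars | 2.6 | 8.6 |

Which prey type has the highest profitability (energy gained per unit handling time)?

In descending order of E/h:
small caterpillars: 5.7/9.7 = 0.588 kJ/s
aphids: 7.7/17 = 0.453 kJ/s
weevils: 3.9/10 = 0.39 kJ/s
large caterpillars: 2.6/8.6 = 0.302 kJ/s
beetle larvae: 0.82/15 = 0.0547 kJ/s

small caterpillars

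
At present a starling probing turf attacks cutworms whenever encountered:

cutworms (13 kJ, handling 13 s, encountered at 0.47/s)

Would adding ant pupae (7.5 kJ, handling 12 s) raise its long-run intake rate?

On cutworms alone, R = ΣλE/(1+Σλh) = 6.11/7.11 = 0.8594 kJ/s.
Profitability of ant pupae: 7.5/12 = 0.625 kJ/s.
Since 0.625 < R, time spent handling ant pupae is better spent searching.

No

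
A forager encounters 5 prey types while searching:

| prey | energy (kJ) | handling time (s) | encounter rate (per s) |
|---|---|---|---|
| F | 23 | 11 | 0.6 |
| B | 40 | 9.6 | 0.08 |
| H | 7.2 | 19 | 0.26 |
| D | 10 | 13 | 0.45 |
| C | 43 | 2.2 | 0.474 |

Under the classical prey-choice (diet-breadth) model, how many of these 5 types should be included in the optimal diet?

1

Rank by E/h (kJ/s): C 19.5, B 4.17, F 2.09, D 0.769, H 0.379. Include each in turn until the next type's E/h falls below the running intake rate.
Rate on top 1: 9.977. B: 4.17 < 9.977 → exclude; stop.
Optimal diet: C — 1 of 5 types.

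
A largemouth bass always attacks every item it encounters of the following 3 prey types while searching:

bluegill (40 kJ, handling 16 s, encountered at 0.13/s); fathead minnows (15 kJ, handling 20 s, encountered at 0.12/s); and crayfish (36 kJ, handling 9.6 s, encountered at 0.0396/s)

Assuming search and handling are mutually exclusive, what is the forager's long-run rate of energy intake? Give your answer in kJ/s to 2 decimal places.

1.44 kJ/s

R = (0.13×40 + 0.12×15 + 0.0396×36) / (1 + 0.13×16 + 0.12×20 + 0.0396×9.6) = 8.426/5.86 = 1.438 kJ/s.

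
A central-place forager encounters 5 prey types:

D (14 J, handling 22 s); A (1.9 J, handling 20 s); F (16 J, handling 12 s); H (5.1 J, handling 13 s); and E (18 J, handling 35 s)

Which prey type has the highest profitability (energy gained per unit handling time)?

Profitability E/h (J/s): D = 14/22 = 0.636, A = 1.9/20 = 0.095, F = 16/12 = 1.33, H = 5.1/13 = 0.392, E = 18/35 = 0.514.
Ranked: F > D > E > H > A.

F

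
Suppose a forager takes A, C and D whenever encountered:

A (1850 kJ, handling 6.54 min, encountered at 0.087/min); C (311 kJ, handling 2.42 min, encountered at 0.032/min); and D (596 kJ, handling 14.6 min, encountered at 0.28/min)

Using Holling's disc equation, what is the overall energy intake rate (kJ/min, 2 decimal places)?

R = (0.087×1850 + 0.032×311 + 0.28×596) / (1 + 0.087×6.54 + 0.032×2.42 + 0.28×14.6) = 337.8/5.734 = 58.9 kJ/min.

58.90 kJ/min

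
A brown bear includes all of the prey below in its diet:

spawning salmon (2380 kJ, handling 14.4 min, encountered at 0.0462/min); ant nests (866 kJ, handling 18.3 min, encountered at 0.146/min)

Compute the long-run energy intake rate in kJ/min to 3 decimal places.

54.505 kJ/min

R = (0.0462×2380 + 0.146×866) / (1 + 0.0462×14.4 + 0.146×18.3) = 236.4/4.337 = 54.5 kJ/min.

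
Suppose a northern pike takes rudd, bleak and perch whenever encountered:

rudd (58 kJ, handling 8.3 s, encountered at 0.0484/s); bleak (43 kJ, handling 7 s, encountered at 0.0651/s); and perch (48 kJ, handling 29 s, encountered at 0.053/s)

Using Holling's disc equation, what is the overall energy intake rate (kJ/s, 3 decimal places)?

2.401 kJ/s

R = (0.0484×58 + 0.0651×43 + 0.053×48) / (1 + 0.0484×8.3 + 0.0651×7 + 0.053×29) = 8.151/3.394 = 2.401 kJ/s.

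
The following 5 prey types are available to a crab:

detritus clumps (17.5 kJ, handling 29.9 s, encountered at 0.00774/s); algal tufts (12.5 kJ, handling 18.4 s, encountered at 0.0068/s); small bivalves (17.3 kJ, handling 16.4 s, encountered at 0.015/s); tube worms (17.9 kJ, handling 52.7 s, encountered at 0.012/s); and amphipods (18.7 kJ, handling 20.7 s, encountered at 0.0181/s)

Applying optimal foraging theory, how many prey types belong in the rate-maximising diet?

4

Rank by E/h (kJ/s): small bivalves 1.05, amphipods 0.903, algal tufts 0.679, detritus clumps 0.585, tube worms 0.34. Include each in turn until the next type's E/h falls below the running intake rate.
Rate on top 1: 0.2083. amphipods: 0.903 > 0.2083 → include.
Rate on top 2: 0.369. algal tufts: 0.679 > 0.369 → include.
Rate on top 3: 0.3912. detritus clumps: 0.585 > 0.3912 → include.
Rate on top 4: 0.4139. tube worms: 0.34 < 0.4139 → exclude; stop.
Optimal diet: small bivalves, amphipods, algal tufts, detritus clumps — 4 of 5 types.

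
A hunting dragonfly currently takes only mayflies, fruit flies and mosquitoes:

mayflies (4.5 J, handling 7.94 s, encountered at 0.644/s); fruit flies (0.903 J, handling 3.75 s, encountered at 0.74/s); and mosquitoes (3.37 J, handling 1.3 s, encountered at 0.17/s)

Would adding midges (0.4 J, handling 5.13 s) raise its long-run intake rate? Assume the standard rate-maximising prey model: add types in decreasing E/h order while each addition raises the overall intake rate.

Intake rate on the current diet: R = (0.644×4.5 + 0.74×0.903 + 0.17×3.37) / (1 + 0.644×7.94 + 0.74×3.75 + 0.17×1.3) = 4.139/9.109 = 0.4544 J/s.
Profitability of midges: 0.4/5.13 = 0.07797 J/s.
Since 0.07797 < R, time spent handling midges is better spent searching.

No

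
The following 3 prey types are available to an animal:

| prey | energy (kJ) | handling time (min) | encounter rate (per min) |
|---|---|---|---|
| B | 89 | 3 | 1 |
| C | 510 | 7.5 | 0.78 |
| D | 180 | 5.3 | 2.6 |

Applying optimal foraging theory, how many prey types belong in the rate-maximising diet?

1

E/h in descending order: C 68, D 34, B 29.7 kJ/min. The optimal diet is the largest prefix of this list for which every included type satisfies E_i/h_i > R on the types above it.
Rate on top 1: 58.07. D: 34 < 58.07 → exclude; stop.
Optimal diet: C — 1 of 3 types.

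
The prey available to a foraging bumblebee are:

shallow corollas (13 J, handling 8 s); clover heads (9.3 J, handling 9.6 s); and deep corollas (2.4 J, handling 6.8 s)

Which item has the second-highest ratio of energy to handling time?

Profitability E/h (J/s): shallow corollas = 13/8 = 1.62, clover heads = 9.3/9.6 = 0.969, deep corollas = 2.4/6.8 = 0.353.
Ranked: shallow corollas > clover heads > deep corollas.

clover heads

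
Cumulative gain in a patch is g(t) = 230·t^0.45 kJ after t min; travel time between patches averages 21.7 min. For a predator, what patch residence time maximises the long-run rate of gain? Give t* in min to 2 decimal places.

17.75 min

Optimal t* satisfies g'(t*) = g(t*)/(T + t*).
g'(t) = 0.45·230·t^-0.55. Setting 0.45·230·t^-0.55 = 230·t^0.45/(21.7+t) gives 0.45(21.7+t) = t, so 0.55·t = 0.45×21.7.
t* = 0.45×21.7/0.55 = 17.75 min.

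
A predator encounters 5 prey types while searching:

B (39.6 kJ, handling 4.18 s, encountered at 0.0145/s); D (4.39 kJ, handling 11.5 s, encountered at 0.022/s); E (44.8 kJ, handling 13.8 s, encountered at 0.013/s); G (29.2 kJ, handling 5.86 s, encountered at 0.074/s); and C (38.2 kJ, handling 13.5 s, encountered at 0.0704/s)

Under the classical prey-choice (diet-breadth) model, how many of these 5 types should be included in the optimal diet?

Rank by E/h (kJ/s): B 9.47, G 4.98, E 3.25, C 2.83, D 0.382. Include each in turn until the next type's E/h falls below the running intake rate.
Rate on top 1: 0.5414. G: 4.98 > 0.5414 → include.
Rate on top 2: 1.83. E: 3.25 > 1.83 → include.
Rate on top 3: 1.982. C: 2.83 > 1.982 → include.
Rate on top 4: 2.289. D: 0.382 < 2.289 → exclude; stop.
Optimal diet: B, G, E, C — 4 of 5 types.

4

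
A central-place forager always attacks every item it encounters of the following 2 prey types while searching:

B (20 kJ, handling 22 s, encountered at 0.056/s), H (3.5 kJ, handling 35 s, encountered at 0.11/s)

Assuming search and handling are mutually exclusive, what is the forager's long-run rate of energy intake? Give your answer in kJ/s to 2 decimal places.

0.25 kJ/s

R = Σλ_iE_i / (1 + Σλ_ih_i)
Numerator: 0.056×20 + 0.11×3.5 = 1.505
Denominator: 1 + 0.056×22 + 0.11×35 = 6.082
R = 1.505/6.082 = 0.2475 kJ/s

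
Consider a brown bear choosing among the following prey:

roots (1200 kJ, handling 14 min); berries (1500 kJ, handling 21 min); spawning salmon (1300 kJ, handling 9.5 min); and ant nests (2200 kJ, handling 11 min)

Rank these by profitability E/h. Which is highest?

In descending order of E/h:
ant nests: 2200/11 = 200 kJ/min
spawning salmon: 1300/9.5 = 137 kJ/min
roots: 1200/14 = 85.7 kJ/min
berries: 1500/21 = 71.4 kJ/min

ant nests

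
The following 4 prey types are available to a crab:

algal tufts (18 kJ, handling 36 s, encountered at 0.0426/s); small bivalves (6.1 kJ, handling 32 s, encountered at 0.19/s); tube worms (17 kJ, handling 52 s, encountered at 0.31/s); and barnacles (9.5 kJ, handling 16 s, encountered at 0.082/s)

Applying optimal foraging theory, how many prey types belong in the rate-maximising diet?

2

Rank by E/h (kJ/s): barnacles 0.594, algal tufts 0.5, tube worms 0.327, small bivalves 0.191. Include each in turn until the next type's E/h falls below the running intake rate.
Rate on top 1: 0.3369. algal tufts: 0.5 > 0.3369 → include.
Rate on top 2: 0.402. tube worms: 0.327 < 0.402 → exclude; stop.
Optimal diet: barnacles, algal tufts — 2 of 4 types.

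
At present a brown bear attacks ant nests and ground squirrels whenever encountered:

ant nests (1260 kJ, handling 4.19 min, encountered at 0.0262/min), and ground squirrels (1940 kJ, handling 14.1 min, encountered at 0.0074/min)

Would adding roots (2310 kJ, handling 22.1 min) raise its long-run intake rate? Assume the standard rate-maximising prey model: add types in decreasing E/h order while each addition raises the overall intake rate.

On ant nests and ground squirrels alone, R = ΣλE/(1+Σλh) = 47.37/1.214 = 39.01 kJ/min.
Profitability of roots: 2310/22.1 = 104.5 kJ/min.
104.5 > 39.01, so adding roots raises the average — include it.

Yes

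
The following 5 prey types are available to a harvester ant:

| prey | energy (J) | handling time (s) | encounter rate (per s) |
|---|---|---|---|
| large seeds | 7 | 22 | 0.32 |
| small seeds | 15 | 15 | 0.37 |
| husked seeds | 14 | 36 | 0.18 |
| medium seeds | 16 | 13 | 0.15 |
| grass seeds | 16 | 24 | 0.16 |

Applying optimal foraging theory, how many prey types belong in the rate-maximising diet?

Rank by E/h (J/s): medium seeds 1.23, small seeds 1, grass seeds 0.667, husked seeds 0.389, large seeds 0.318. Include each in turn until the next type's E/h falls below the running intake rate.
Rate on top 1: 0.8136. small seeds: 1 > 0.8136 → include.
Rate on top 2: 0.9353. grass seeds: 0.667 < 0.9353 → exclude; stop.
Optimal diet: medium seeds, small seeds — 2 of 5 types.

2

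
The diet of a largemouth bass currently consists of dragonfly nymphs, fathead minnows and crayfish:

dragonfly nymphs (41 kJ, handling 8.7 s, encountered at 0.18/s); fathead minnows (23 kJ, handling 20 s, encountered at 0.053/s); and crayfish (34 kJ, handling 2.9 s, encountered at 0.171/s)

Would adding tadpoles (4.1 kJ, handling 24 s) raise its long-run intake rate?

No

Intake rate on the current diet: R = (0.18×41 + 0.053×23 + 0.171×34) / (1 + 0.18×8.7 + 0.053×20 + 0.171×2.9) = 14.41/4.122 = 3.497 kJ/s.
tadpoles: E/h = 4.1/24 = 0.1708 kJ/s.
0.1708 < 3.497, so adding tadpoles would lower the average — exclude it.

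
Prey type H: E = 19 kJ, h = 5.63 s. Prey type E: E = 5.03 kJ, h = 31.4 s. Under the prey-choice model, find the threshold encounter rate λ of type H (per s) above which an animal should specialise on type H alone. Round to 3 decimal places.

0.009 per s

The zero-one rule: include type E iff E₂/h₂ > λE₁/(1+λh₁). Equality gives the switch point.
λE₁h₂ = E₂ + λE₂h₁ ⇒ λ = E₂/(E₁h₂ − E₂h₁) = 5.03/(596.6 − 28.32) = 0.008851 per s.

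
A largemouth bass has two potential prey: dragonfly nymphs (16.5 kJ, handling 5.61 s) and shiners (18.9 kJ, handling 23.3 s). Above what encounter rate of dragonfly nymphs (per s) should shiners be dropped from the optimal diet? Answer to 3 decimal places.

0.068 per s

Drop shiners once their profitability E₂/h₂ falls below the rate achievable on dragonfly nymphs alone: E₂/h₂ = λE₁/(1 + λh₁).
Solve for λ: λE₁h₂ = E₂(1 + λh₁) → λ(E₁h₂ − E₂h₁) = E₂ → λ = E₂/(E₁h₂ − E₂h₁).
λ = 18.9/(16.5×23.3 − 18.9×5.61) = 18.9/278.4 = 0.06788 per s.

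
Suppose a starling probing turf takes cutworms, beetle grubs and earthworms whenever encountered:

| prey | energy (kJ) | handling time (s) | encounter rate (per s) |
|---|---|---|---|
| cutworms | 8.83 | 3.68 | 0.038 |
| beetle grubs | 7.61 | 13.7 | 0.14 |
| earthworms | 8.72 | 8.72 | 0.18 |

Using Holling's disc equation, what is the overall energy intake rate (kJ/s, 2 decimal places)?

R = Σλ_iE_i / (1 + Σλ_ih_i)
Numerator: 0.038×8.83 + 0.14×7.61 + 0.18×8.72 = 2.971
Denominator: 1 + 0.038×3.68 + 0.14×13.7 + 0.18×8.72 = 4.627
R = 2.971/4.627 = 0.6419 kJ/s

0.64 kJ/s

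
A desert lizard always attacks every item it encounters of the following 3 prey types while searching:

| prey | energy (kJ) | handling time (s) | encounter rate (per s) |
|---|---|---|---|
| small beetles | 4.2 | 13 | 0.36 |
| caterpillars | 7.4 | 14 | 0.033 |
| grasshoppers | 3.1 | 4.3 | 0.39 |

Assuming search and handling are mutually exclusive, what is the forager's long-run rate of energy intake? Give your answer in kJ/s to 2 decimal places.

0.38 kJ/s

R = Σλ_iE_i / (1 + Σλ_ih_i)
Numerator: 0.36×4.2 + 0.033×7.4 + 0.39×3.1 = 2.965
Denominator: 1 + 0.36×13 + 0.033×14 + 0.39×4.3 = 7.819
R = 2.965/7.819 = 0.3792 kJ/s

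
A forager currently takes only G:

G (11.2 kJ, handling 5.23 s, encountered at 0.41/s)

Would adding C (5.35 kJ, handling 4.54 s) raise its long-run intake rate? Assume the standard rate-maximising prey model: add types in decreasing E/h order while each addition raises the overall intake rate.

No

Intake rate on the current diet: R = (0.41×11.2) / (1 + 0.41×5.23) = 4.592/3.144 = 1.46 kJ/s.
C: E/h = 5.35/4.54 = 1.178 kJ/s.
Since 1.178 < R, time spent handling C is better spent searching.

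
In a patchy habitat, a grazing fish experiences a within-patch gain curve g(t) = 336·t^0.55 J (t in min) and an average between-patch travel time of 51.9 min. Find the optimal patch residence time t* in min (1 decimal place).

63.4 min

By the marginal value theorem, leave when the instantaneous gain rate g'(t) equals the habitat-wide average g(t)/(T + t).
g'(t) = 0.55·336·t^-0.45. Setting 0.55·336·t^-0.45 = 336·t^0.55/(51.9+t) gives 0.55(51.9+t) = t, so 0.45·t = 0.55×51.9.
t* = 0.55×51.9/0.45 = 63.43 min.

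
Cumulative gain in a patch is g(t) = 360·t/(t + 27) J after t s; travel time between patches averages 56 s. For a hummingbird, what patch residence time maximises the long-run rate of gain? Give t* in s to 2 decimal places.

Maximise g(t)/(T+t): set derivative to zero → g'(t)(T+t) = g(t).
g'(t) = 360·27/(t + 27)². Setting 360·27/(t+27)² = 360t/[(t+27)(56+t)] gives 27(56+t) = t(t+27), so t² = 27×56 = 1512.
t* = √1512 = 38.88 s.

38.88 s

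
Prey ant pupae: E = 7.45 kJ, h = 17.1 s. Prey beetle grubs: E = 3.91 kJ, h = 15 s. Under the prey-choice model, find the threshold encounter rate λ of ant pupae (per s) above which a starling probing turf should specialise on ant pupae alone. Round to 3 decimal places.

At the threshold, the rate on ant pupae alone equals the profitability of beetle grubs: λ·7.45/(1 + λ·17.1) = 3.91/15 = 0.2607.
Rearranging, λ(7.45 − 0.2607×17.1) = 0.2607, so λ = 0.2607/2.993 = 0.0871 per s.

0.087 per s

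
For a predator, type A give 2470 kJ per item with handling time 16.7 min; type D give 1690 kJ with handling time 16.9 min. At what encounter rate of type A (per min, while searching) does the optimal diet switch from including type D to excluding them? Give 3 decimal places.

0.125 per min

The zero-one rule: include type D iff E₂/h₂ > λE₁/(1+λh₁). Equality gives the switch point.
λE₁h₂ = E₂ + λE₂h₁ ⇒ λ = E₂/(E₁h₂ − E₂h₁) = 1690/(4.174e+04 − 2.822e+04) = 0.125 per min.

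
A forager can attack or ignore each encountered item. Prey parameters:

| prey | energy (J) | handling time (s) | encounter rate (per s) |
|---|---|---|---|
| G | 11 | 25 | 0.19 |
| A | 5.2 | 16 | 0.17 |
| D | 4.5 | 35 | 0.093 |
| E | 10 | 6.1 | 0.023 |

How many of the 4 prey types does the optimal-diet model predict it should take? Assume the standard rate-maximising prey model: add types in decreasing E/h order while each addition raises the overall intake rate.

E/h in descending order: E 1.64, G 0.44, A 0.325, D 0.129 J/s. The optimal diet is the largest prefix of this list for which every included type satisfies E_i/h_i > R on the types above it.
Rate on top 1: 0.2017. G: 0.44 > 0.2017 → include.
Rate on top 2: 0.3939. A: 0.325 < 0.3939 → exclude; stop.
Optimal diet: E, G — 2 of 4 types.

2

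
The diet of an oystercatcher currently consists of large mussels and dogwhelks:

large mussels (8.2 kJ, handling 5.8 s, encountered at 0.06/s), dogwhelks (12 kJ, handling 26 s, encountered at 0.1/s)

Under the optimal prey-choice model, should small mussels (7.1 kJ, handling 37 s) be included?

No

Intake rate on the current diet: R = (0.06×8.2 + 0.1×12) / (1 + 0.06×5.8 + 0.1×26) = 1.692/3.948 = 0.4286 kJ/s.
small mussels: E/h = 7.1/37 = 0.1919 kJ/s.
0.1919 < 0.4286, so adding small mussels would lower the average — exclude it.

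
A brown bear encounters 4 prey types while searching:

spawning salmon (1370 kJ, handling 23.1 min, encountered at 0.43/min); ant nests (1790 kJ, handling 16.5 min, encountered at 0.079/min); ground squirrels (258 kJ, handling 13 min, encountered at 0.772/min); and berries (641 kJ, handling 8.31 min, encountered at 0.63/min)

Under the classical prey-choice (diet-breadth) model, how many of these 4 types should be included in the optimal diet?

Rank by E/h (kJ/min): ant nests 108, berries 77.1, spawning salmon 59.3, ground squirrels 19.8. Include each in turn until the next type's E/h falls below the running intake rate.
Rate on top 1: 61.39. berries: 77.1 > 61.39 → include.
Rate on top 2: 72.32. spawning salmon: 59.3 < 72.32 → exclude; stop.
Optimal diet: ant nests, berries — 2 of 4 types.

2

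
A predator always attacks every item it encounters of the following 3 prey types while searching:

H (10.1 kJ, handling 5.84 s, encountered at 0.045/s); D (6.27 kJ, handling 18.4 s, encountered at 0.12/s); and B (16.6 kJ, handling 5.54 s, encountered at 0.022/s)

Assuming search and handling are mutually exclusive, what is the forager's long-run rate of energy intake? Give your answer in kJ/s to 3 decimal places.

R = Σλ_iE_i / (1 + Σλ_ih_i)
Numerator: 0.045×10.1 + 0.12×6.27 + 0.022×16.6 = 1.572
Denominator: 1 + 0.045×5.84 + 0.12×18.4 + 0.022×5.54 = 3.593
R = 1.572/3.593 = 0.4376 kJ/s

0.438 kJ/s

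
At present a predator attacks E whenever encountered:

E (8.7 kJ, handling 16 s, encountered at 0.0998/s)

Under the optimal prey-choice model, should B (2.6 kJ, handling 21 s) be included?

No

Current rate: (0.0998×8.7)/(1 + 0.0998×16) = 0.3344 kJ/s.
B: E/h = 2.6/21 = 0.1238 kJ/s.
Since 0.1238 < R, time spent handling B is better spent searching.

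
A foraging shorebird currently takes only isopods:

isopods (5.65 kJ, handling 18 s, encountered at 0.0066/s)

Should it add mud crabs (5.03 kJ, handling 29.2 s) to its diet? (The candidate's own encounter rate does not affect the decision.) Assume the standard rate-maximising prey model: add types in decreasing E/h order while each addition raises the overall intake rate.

Yes

On isopods alone, R = ΣλE/(1+Σλh) = 0.03729/1.119 = 0.03333 kJ/s.
Profitability of mud crabs: 5.03/29.2 = 0.1723 kJ/s.
0.1723 > 0.03333, so adding mud crabs raises the average — include it.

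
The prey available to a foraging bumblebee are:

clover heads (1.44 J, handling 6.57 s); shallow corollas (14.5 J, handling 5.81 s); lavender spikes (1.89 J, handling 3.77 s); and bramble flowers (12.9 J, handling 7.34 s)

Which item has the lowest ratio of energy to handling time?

Profitability E/h (J/s): clover heads = 1.44/6.57 = 0.219, shallow corollas = 14.5/5.81 = 2.5, lavender spikes = 1.89/3.77 = 0.501, bramble flowers = 12.9/7.34 = 1.76.
Ranked: shallow corollas > bramble flowers > lavender spikes > clover heads.

clover heads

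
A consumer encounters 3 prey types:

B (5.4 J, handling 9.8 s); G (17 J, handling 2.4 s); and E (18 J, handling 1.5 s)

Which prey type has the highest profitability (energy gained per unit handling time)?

E

In descending order of E/h:
E: 18/1.5 = 12 J/s
G: 17/2.4 = 7.08 J/s
B: 5.4/9.8 = 0.551 J/s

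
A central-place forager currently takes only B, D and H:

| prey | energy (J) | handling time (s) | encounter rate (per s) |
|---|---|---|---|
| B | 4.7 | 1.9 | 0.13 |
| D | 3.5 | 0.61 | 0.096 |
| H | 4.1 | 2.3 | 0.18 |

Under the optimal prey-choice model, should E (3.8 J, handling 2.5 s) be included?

Intake rate on the current diet: R = (0.13×4.7 + 0.096×3.5 + 0.18×4.1) / (1 + 0.13×1.9 + 0.096×0.61 + 0.18×2.3) = 1.685/1.72 = 0.9799 J/s.
Profitability of E: 3.8/2.5 = 1.52 J/s.
Since 1.52 > R, including E increases the long-run rate.

Yes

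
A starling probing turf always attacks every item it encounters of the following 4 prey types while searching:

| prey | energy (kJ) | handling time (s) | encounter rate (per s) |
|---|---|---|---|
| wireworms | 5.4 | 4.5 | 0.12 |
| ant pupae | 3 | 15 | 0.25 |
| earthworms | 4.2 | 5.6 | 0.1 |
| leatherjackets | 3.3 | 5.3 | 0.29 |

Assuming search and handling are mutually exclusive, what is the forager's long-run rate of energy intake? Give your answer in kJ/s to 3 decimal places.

Energy encountered per unit search time: 0.12×5.4 + 0.25×3 + 0.1×4.2 + 0.29×3.3 = 2.775 kJ/s.
Handling time per unit search time: 0.12×4.5 + 0.25×15 + 0.1×5.6 + 0.29×5.3 = 6.387.
Rate = 2.775/(1 + 6.387) = 0.3757 kJ/s.

0.376 kJ/s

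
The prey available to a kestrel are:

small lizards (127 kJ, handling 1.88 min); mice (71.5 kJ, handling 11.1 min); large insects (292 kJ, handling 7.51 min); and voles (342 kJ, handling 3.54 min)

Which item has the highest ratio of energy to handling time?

In descending order of E/h:
voles: 342/3.54 = 96.6 kJ/min
small lizards: 127/1.88 = 67.6 kJ/min
large insects: 292/7.51 = 38.9 kJ/min
mice: 71.5/11.1 = 6.44 kJ/min

voles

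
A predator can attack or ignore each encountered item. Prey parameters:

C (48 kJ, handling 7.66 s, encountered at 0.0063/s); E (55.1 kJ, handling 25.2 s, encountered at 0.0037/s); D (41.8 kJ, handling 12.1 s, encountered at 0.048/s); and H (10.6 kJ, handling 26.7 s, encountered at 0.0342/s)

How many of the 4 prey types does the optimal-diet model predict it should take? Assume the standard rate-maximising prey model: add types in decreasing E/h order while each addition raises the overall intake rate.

Profitabilities (E/h, kJ/s): C 6.27, D 3.45, E 2.19, H 0.397. Add prey in this order while the next type's profitability exceeds the intake rate on those already taken.
Rate on top 1: 0.2885. D: 3.45 > 0.2885 → include.
Rate on top 2: 1.417. E: 2.19 > 1.417 → include.
Rate on top 3: 1.459. H: 0.397 < 1.459 → exclude; stop.
Optimal diet: C, D, E — 3 of 4 types.

3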